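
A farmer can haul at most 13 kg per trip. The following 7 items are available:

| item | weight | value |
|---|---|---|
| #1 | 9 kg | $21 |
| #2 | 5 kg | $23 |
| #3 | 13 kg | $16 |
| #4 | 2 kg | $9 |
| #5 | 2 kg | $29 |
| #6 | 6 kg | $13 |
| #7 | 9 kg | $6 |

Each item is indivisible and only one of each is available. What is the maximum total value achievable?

This is a 0/1 knapsack; check combinations near the capacity.
- #2+#5+#6: weight 5+2+6=13, value 23+29+13=65
- #2+#4+#5: weight 5+2+2=9, value 23+9+29=61
- #1+#4+#5: weight 9+2+2=13, value 21+9+29=59
Best: $65.

$65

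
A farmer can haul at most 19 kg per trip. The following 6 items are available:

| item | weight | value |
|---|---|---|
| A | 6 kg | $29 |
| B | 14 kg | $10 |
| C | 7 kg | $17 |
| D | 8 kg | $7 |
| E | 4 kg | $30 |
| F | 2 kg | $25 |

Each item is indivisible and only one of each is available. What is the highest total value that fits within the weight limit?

$101

This is a 0/1 knapsack; check combinations near the capacity.
- A+C+E+F: weight 6+7+4+2=19, value 29+17+30+25=101
- A+E+F: weight 6+4+2=12, value 29+30+25=84
- A+C+E: weight 6+7+4=17, value 29+17+30=76
Best: $101.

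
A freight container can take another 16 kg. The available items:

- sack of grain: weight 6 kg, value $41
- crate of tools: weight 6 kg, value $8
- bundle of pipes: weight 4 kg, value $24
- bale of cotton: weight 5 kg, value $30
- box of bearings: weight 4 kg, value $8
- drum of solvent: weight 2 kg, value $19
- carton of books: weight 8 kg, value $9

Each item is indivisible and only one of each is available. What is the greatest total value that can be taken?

$95

Check high-value combinations within 16 kg:
- sack of grain+bundle of pipes+bale of cotton: weight 6+4+5=15, value 41+24+30=95
- sack of grain+bundle of pipes+box of bearings+drum of solvent: weight 6+4+4+2=16, value 41+24+8+19=92
- sack of grain+bale of cotton+drum of solvent: weight 6+5+2=13, value 41+30+19=90
Best: $95.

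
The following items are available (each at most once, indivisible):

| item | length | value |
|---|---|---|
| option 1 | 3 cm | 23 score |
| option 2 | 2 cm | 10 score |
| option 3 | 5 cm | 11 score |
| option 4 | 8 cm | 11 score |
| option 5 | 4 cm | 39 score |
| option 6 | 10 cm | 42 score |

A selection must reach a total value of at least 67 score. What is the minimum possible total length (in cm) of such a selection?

Subsets with value ≥ 67, sorted by total length:
- option 1+option 2+option 5: length 9, value 72
- option 1+option 3+option 5: length 12, value 73
- option 1+option 2+option 3+option 5: length 14, value 83
- option 5+option 6: length 14, value 81
Minimum length: 9 cm.

9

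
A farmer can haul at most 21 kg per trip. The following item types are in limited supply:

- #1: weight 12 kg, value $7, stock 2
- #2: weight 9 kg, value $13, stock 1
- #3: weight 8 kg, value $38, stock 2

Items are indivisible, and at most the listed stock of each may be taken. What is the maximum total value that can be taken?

$76

Top feasible selections:
- 2×#3: weight 16, value 76
- 1×#2 + 1×#3: weight 17, value 51
- 1×#1 + 1×#3: weight 20, value 45
- 1×#3: weight 8, value 38
Best: $76.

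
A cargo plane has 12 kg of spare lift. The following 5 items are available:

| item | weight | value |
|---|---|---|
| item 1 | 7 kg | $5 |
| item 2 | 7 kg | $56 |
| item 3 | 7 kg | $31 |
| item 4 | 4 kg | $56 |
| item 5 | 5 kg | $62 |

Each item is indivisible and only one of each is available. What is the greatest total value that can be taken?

$118

Check high-value combinations within 12 kg:
- item 4+item 5: weight 4+5=9, value 56+62=118
- item 2+item 5: weight 7+5=12, value 56+62=118
- item 2+item 4: weight 7+4=11, value 56+56=112
- item 3+item 5: weight 7+5=12, value 31+62=93
- item 3+item 4: weight 7+4=11, value 31+56=87
Best: $118.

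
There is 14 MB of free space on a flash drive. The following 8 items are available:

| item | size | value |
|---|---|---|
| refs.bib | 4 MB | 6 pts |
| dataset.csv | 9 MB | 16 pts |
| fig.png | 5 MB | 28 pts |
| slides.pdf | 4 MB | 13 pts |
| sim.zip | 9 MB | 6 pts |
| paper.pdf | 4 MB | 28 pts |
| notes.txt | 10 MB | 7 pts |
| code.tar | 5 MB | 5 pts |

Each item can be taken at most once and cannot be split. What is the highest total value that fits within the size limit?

69 pts

Check high-value combinations within 14 MB:
- fig.png+slides.pdf+paper.pdf: size 5+4+4=13, value 28+13+28=69
- refs.bib+fig.png+paper.pdf: size 4+5+4=13, value 6+28+28=62
- fig.png+paper.pdf+code.tar: size 5+4+5=14, value 28+28+5=61
- fig.png+paper.pdf: size 5+4=9, value 28+28=56
- refs.bib+slides.pdf+paper.pdf: size 4+4+4=12, value 6+13+28=47
Best: 69 pts.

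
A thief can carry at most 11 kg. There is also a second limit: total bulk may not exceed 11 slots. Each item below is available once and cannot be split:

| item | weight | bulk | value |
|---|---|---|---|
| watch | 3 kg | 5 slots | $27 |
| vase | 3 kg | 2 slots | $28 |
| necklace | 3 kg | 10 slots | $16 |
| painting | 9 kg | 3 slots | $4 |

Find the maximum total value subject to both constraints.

$55

Feasible sets respecting both limits:
- watch+vase: weight 6, bulk 7, value 55
- vase: weight 3, bulk 2, value 28
- watch: weight 3, bulk 5, value 27
Best: $55.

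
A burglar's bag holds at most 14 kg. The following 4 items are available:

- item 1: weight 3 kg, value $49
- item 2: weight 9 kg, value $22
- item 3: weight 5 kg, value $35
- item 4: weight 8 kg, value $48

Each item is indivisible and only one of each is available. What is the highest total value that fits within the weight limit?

$97

Check high-value combinations within 14 kg:
- item 1+item 4: weight 3+8=11, value 49+48=97
- item 1+item 3: weight 3+5=8, value 49+35=84
- item 3+item 4: weight 5+8=13, value 35+48=83
- item 1+item 2: weight 3+9=12, value 49+22=71
- item 2+item 3: weight 9+5=14, value 22+35=57
Best: $97.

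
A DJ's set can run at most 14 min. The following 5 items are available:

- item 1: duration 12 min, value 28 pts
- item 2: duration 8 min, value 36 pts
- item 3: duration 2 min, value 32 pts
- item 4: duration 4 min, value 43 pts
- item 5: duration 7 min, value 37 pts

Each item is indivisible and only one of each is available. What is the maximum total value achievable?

112 pts

This is a 0/1 knapsack; check combinations near the capacity.
- item 3+item 4+item 5: duration 2+4+7=13, value 32+43+37=112
- item 2+item 3+item 4: duration 8+2+4=14, value 36+32+43=111
- item 4+item 5: duration 4+7=11, value 43+37=80
- item 2+item 4: duration 8+4=12, value 36+43=79
- item 3+item 4: duration 2+4=6, value 32+43=75
Best: 112 pts.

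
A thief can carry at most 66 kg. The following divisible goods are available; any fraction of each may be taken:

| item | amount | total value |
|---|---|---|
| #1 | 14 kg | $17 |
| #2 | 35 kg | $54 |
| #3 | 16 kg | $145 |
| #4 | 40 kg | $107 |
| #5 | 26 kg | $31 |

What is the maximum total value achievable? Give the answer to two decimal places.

Take in order of value per unit:
- #3 (145/16 per unit): all 16 → value 145, running total 145.00
- #4 (107/40 per unit): all 40 → value 107, running total 252.00
- #2 (54/35 per unit): 10 of 35 → value 10×54/35 = 15.4286, running total 267.43
Total 267.43.

267.43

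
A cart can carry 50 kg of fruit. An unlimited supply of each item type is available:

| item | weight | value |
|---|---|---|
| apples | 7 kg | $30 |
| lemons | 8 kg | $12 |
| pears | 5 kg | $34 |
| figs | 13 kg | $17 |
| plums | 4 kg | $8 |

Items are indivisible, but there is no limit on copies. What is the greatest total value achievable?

Best value-per-unit is pears at 34/5, and filling with it alone uses weight 10×5=50. No mix of the others beats 10×34 = 340.

$340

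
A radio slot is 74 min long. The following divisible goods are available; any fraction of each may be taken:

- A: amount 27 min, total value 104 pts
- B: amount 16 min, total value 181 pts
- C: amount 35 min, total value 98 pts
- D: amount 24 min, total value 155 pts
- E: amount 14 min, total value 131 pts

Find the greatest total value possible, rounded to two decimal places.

544.04

Take in order of value per unit:
- B (181/16 per unit): all 16 → value 181, running total 181.00
- E (131/14 per unit): all 14 → value 131, running total 312.00
- D (155/24 per unit): all 24 → value 155, running total 467.00
- A (104/27 per unit): 20 of 27 → value 20×104/27 = 77.0370, running total 544.04
Total 544.04.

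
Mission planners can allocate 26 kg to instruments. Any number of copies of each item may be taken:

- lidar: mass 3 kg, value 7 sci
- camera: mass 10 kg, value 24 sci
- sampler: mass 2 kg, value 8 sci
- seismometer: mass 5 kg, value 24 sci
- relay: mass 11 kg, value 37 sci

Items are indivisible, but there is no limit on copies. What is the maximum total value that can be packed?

Best value-per-unit is seismometer at 24/5; filling with it alone gives 5×24 = 120.
Optimal mix: 3×sampler + 4×seismometer → mass 26, value 120.

120 sci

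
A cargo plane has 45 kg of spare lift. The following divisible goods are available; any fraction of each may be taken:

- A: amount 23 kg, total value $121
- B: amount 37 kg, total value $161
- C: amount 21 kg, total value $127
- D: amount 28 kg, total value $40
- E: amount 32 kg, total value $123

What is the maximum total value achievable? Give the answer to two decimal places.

252.35

Take in order of value per unit:
- C (127/21 per unit): all 21 → value 127, running total 127.00
- A (121/23 per unit): all 23 → value 121, running total 248.00
- B (161/37 per unit): 1 of 37 → value 1×161/37 = 4.3514, running total 252.35
Total 252.35.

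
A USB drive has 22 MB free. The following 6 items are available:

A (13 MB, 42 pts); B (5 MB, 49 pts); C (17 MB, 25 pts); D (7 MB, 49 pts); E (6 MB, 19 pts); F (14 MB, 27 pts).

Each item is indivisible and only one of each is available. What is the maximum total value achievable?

117 pts

Check high-value combinations within 22 MB:
- B+D+E: size 5+7+6=18, value 49+49+19=117
- B+D: size 5+7=12, value 49+49=98
- A+B: size 13+5=18, value 42+49=91
Best: 117 pts.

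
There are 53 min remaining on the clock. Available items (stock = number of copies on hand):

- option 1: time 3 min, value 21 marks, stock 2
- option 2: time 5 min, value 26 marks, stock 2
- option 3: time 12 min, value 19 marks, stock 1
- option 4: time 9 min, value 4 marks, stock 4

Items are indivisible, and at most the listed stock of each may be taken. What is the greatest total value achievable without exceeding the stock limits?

121 marks

Top feasible selections:
- 2×option 1 + 2×option 2 + 1×option 3 + 2×option 4: time 46, value 121
- 2×option 1 + 2×option 2 + 1×option 3 + 1×option 4: time 37, value 117
- 2×option 1 + 2×option 2 + 1×option 3: time 28, value 113
Best: 121 marks.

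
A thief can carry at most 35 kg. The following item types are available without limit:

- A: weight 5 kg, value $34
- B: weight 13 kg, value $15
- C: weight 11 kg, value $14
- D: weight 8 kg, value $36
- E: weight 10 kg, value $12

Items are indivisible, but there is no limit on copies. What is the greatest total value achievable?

$238

Best value-per-unit is A at 34/5, and filling with it alone uses weight 7×5=35. No mix of the others beats 7×34 = 238.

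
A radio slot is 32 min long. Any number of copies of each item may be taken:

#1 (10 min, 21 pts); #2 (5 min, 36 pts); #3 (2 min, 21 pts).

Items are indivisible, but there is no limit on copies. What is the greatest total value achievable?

Best value-per-unit is #3 at 21/2, and filling with it alone uses duration 16×2=32. No mix of the others beats 16×21 = 336.

336 pts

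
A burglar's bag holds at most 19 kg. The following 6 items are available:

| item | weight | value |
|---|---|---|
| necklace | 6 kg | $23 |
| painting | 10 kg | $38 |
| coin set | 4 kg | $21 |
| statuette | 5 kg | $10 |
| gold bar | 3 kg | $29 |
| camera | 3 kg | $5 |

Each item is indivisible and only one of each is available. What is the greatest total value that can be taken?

This is a 0/1 knapsack; check combinations near the capacity.
- necklace+painting+gold bar: weight 6+10+3=19, value 23+38+29=90
- painting+coin set+gold bar: weight 10+4+3=17, value 38+21+29=88
- necklace+coin set+statuette+gold bar: weight 6+4+5+3=18, value 23+21+10+29=83
- necklace+coin set+gold bar+camera: weight 6+4+3+3=16, value 23+21+29+5=78
- painting+statuette+gold bar: weight 10+5+3=18, value 38+10+29=77
Best: $90.

$90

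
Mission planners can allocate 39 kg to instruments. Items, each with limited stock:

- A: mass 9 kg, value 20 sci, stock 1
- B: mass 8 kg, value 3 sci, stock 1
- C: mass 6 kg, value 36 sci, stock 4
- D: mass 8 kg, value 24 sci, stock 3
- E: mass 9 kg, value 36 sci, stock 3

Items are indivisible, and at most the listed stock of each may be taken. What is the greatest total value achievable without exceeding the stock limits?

Top feasible selections:
- 4×C + 1×E: mass 33, value 180
- 3×C + 2×E: mass 36, value 180
- 2×C + 3×E: mass 39, value 180
- 4×C + 1×D: mass 32, value 168
Best: 180 sci.

180 sci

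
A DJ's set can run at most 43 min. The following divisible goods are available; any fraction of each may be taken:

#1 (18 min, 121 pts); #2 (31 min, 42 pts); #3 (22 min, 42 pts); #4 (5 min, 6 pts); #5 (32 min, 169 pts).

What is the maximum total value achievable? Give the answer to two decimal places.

Take in order of value per unit:
- #1 (121/18 per unit): all 18 → value 121, running total 121.00
- #5 (169/32 per unit): 25 of 32 → value 25×169/32 = 132.0313, running total 253.03
Total 253.03.

253.03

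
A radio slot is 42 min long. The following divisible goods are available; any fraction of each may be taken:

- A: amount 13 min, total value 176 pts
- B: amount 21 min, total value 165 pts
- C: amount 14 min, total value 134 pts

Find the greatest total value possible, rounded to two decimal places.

427.86

Take in order of value per unit:
- A (176/13 per unit): all 13 → value 176, running total 176.00
- C (134/14 per unit): all 14 → value 134, running total 310.00
- B (165/21 per unit): 15 of 21 → value 15×165/21 = 117.8571, running total 427.86
Total 427.86.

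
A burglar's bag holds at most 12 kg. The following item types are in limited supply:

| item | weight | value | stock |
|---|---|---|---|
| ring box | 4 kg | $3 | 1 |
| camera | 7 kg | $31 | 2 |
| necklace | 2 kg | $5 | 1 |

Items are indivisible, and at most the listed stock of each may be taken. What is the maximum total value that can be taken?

$36

Best selections within weight 12 and stock limits:
- 1×camera + 1×necklace: weight 9, value 36
- 1×ring box + 1×camera: weight 11, value 34
Best: $36.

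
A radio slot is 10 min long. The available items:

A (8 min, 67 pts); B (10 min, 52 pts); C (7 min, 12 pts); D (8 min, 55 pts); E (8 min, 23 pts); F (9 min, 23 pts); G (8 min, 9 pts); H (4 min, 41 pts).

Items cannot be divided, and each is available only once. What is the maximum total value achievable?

67 pts

Check high-value combinations within 10 min:
- A: duration 8, value 67
- D: duration 8, value 55
- B: duration 10, value 52
Best: 67 pts.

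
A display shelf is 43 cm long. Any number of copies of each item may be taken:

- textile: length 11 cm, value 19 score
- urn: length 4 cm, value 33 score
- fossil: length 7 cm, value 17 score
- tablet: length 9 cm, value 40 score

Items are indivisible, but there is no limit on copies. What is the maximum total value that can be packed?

330 score

Best value-per-unit is urn at 33/4, and filling with it alone uses length 10×4=40. No mix of the others beats 10×33 = 330.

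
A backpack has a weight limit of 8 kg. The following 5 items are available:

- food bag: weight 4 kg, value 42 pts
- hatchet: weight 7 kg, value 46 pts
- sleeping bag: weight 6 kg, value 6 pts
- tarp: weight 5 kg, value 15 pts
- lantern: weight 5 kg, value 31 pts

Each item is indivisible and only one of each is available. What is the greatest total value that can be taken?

46 pts

Check high-value combinations within 8 kg:
- hatchet: weight 7, value 46
- food bag: weight 4, value 42
- lantern: weight 5, value 31
- tarp: weight 5, value 15
- sleeping bag: weight 6, value 6
Best: 46 pts.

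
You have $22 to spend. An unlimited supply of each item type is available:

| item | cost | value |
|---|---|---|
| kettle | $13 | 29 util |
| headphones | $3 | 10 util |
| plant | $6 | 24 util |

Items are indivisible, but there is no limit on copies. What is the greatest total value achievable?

82 util

Best value-per-unit is plant at 24/6; filling with it alone gives 3×24 = 72.
Optimal mix: 1×headphones + 3×plant → cost 21, value 82.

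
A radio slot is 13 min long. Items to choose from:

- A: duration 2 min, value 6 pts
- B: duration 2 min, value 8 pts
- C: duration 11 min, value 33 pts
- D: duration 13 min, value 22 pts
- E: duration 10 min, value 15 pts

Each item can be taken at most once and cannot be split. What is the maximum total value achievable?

41 pts

Check high-value combinations within 13 min:
- B+C: duration 2+11=13, value 8+33=41
- A+C: duration 2+11=13, value 6+33=39
- C: duration 11, value 33
- B+E: duration 2+10=12, value 8+15=23
- D: duration 13, value 22
Best: 41 pts.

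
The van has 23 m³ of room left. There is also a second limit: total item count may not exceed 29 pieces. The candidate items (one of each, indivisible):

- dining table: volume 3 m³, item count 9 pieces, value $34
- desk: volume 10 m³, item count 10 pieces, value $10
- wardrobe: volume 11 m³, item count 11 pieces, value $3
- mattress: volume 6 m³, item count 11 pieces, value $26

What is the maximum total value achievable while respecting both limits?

$60

Feasible sets respecting both limits:
- dining table+mattress: volume 9, item count 20, value 60
- dining table+desk: volume 13, item count 19, value 44
- dining table+wardrobe: volume 14, item count 20, value 37
- desk+mattress: volume 16, item count 21, value 36
Best: $60.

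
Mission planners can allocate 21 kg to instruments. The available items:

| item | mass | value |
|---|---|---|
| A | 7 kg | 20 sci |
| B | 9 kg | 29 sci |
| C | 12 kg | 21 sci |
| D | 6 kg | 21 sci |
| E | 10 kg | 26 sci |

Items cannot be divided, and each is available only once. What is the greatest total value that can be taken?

55 sci

Check high-value combinations within 21 kg:
- B+E: mass 9+10=19, value 29+26=55
- B+D: mass 9+6=15, value 29+21=50
- B+C: mass 9+12=21, value 29+21=50
- A+B: mass 7+9=16, value 20+29=49
Best: 55 sci.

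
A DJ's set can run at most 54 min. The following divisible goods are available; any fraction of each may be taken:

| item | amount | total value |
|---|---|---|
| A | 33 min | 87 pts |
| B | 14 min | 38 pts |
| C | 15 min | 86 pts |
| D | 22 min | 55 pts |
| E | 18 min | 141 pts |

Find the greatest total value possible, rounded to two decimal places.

283.45

Take in order of value per unit:
- E (141/18 per unit): all 18 → value 141, running total 141.00
- C (86/15 per unit): all 15 → value 86, running total 227.00
- B (38/14 per unit): all 14 → value 38, running total 265.00
- A (87/33 per unit): 7 of 33 → value 7×87/33 = 18.4545, running total 283.45
Total 283.45.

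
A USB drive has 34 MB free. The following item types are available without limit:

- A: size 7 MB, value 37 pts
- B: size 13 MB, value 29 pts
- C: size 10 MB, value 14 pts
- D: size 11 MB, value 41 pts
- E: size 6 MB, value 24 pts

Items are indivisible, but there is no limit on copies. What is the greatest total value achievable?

Best value-per-unit is A at 37/7; filling with it alone gives 4×37 = 148.
Optimal mix: 4×A + 1×E → size 34, value 172.

172 pts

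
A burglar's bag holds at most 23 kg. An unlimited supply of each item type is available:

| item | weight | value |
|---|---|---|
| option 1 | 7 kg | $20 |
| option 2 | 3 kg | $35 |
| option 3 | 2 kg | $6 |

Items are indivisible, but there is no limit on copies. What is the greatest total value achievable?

$251

Best value-per-unit is option 2 at 35/3; filling with it alone gives 7×35 = 245.
Optimal mix: 7×option 2 + 1×option 3 → weight 23, value 251.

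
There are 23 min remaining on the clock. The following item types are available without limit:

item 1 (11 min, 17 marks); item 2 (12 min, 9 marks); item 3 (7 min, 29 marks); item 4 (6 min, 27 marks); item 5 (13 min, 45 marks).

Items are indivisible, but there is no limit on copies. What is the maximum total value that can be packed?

Best value-per-unit is item 4 at 27/6; filling with it alone gives 3×27 = 81.
Optimal mix: 3×item 3 → time 21, value 87.

87 marks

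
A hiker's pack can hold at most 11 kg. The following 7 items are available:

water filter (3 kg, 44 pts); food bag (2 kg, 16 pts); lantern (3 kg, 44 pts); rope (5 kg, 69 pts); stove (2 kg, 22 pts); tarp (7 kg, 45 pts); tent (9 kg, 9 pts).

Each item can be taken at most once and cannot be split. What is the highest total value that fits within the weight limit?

157 pts

Check high-value combinations within 11 kg:
- water filter+lantern+rope: weight 3+3+5=11, value 44+44+69=157
- water filter+rope+stove: weight 3+5+2=10, value 44+69+22=135
- lantern+rope+stove: weight 3+5+2=10, value 44+69+22=135
- water filter+food bag+rope: weight 3+2+5=10, value 44+16+69=129
Best: 157 pts.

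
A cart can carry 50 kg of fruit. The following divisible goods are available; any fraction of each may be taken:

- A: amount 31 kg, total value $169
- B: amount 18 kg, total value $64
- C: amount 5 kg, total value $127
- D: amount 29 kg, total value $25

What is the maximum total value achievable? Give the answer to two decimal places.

345.78

Take in order of value per unit:
- C (127/5 per unit): all 5 → value 127, running total 127.00
- A (169/31 per unit): all 31 → value 169, running total 296.00
- B (64/18 per unit): 14 of 18 → value 14×64/18 = 49.7778, running total 345.78
Total 345.78.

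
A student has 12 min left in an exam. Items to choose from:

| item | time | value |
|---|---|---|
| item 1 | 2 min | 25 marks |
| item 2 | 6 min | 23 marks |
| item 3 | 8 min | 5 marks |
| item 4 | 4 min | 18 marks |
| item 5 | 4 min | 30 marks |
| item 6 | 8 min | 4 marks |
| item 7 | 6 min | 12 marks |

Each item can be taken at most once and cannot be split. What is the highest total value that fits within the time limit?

78 marks

This is a 0/1 knapsack; check combinations near the capacity.
- item 1+item 2+item 5: time 2+6+4=12, value 25+23+30=78
- item 1+item 4+item 5: time 2+4+4=10, value 25+18+30=73
- item 1+item 5+item 7: time 2+4+6=12, value 25+30+12=67
- item 1+item 2+item 4: time 2+6+4=12, value 25+23+18=66
- item 1+item 5: time 2+4=6, value 25+30=55
Best: 78 marks.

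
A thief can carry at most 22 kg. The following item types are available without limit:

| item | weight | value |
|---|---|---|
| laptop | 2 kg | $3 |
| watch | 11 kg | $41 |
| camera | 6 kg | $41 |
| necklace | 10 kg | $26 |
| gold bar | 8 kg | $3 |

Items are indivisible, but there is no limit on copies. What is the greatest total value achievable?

Best value-per-unit is camera at 41/6; filling with it alone gives 3×41 = 123.
Optimal mix: 2×laptop + 3×camera → weight 22, value 129.

$129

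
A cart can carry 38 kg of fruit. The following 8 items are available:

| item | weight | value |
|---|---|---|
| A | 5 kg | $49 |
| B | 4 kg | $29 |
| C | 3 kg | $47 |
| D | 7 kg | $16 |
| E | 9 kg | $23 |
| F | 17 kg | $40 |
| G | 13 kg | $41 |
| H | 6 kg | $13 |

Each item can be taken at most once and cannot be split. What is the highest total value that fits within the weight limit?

$195

Check high-value combinations within 38 kg:
- A+B+C+D+G+H: weight 5+4+3+7+13+6=38, value 49+29+47+16+41+13=195
- A+B+C+E+G: weight 5+4+3+9+13=34, value 49+29+47+23+41=189
- A+B+C+E+F: weight 5+4+3+9+17=38, value 49+29+47+23+40=188
- A+B+C+D+G: weight 5+4+3+7+13=32, value 49+29+47+16+41=182
Best: $195.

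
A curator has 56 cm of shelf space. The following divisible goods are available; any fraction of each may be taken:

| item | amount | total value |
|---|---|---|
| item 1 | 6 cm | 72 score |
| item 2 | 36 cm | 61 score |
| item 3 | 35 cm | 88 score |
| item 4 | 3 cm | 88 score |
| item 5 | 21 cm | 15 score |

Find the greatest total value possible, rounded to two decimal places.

Take in order of value per unit:
- item 4 (88/3 per unit): all 3 → value 88, running total 88.00
- item 1 (72/6 per unit): all 6 → value 72, running total 160.00
- item 3 (88/35 per unit): all 35 → value 88, running total 248.00
- item 2 (61/36 per unit): 12 of 36 → value 12×61/36 = 20.3333, running total 268.33
Total 268.33.

268.33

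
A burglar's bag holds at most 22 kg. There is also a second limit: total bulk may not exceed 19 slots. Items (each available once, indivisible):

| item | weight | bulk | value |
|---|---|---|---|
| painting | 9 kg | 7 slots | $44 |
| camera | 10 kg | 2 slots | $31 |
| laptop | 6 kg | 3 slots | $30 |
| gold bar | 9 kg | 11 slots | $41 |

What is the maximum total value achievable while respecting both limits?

$85

Feasible sets respecting both limits:
- painting+gold bar: weight 18, bulk 18, value 85
- painting+camera: weight 19, bulk 9, value 75
- painting+laptop: weight 15, bulk 10, value 74
- camera+gold bar: weight 19, bulk 13, value 72
Best: $85.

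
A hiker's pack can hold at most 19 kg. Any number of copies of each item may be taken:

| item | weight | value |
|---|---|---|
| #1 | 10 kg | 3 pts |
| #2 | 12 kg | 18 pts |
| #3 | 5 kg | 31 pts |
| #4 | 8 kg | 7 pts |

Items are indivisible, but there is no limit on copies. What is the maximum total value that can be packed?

93 pts

Best value-per-unit is #3 at 31/5, and filling with it alone uses weight 3×5=15. No mix of the others beats 3×31 = 93.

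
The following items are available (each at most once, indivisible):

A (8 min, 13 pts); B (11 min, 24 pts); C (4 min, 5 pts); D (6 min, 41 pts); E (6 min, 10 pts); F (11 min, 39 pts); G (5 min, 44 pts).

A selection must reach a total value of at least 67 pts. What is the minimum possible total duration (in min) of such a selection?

11

Subsets with value ≥ 67, sorted by total duration:
- D+G: duration 11, value 85
- C+D+G: duration 15, value 90
Minimum duration: 11 min.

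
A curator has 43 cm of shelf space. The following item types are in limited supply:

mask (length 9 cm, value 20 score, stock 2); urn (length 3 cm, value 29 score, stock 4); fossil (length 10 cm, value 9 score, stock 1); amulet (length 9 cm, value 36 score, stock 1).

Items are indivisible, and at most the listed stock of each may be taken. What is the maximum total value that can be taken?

Top feasible selections:
- 2×mask + 4×urn + 1×amulet: length 39, value 192
- 1×mask + 4×urn + 1×fossil + 1×amulet: length 40, value 181
Best: 192 score.

192 score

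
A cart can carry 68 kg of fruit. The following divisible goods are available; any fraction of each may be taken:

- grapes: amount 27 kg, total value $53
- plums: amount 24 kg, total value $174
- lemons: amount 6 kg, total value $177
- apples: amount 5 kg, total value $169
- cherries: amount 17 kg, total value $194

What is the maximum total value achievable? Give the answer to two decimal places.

745.41

Take in order of value per unit:
- apples (169/5 per unit): all 5 → value 169, running total 169.00
- lemons (177/6 per unit): all 6 → value 177, running total 346.00
- cherries (194/17 per unit): all 17 → value 194, running total 540.00
- plums (174/24 per unit): all 24 → value 174, running total 714.00
- grapes (53/27 per unit): 16 of 27 → value 16×53/27 = 31.4074, running total 745.41
Total 745.41.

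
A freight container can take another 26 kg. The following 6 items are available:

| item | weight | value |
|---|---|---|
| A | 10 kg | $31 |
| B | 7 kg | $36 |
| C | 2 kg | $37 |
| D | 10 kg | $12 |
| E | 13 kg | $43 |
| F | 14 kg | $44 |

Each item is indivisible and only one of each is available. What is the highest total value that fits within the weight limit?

$117

Check high-value combinations within 26 kg:
- B+C+F: weight 7+2+14=23, value 36+37+44=117
- B+C+E: weight 7+2+13=22, value 36+37+43=116
- A+C+F: weight 10+2+14=26, value 31+37+44=112
- A+C+E: weight 10+2+13=25, value 31+37+43=111
Best: $117.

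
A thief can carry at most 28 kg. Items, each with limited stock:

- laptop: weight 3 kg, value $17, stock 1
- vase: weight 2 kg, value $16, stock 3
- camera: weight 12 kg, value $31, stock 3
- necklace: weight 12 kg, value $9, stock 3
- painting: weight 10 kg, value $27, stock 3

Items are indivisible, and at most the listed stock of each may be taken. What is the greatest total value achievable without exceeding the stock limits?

$106

Top feasible selections:
- 3×vase + 1×camera + 1×painting: weight 28, value 106
- 1×laptop + 2×vase + 2×painting: weight 27, value 103
Best: $106.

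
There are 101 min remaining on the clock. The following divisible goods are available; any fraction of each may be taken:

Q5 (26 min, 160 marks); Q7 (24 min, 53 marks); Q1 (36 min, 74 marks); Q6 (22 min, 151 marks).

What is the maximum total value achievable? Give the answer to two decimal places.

Take in order of value per unit:
- Q6 (151/22 per unit): all 22 → value 151, running total 151.00
- Q5 (160/26 per unit): all 26 → value 160, running total 311.00
- Q7 (53/24 per unit): all 24 → value 53, running total 364.00
- Q1 (74/36 per unit): 29 of 36 → value 29×74/36 = 59.6111, running total 423.61
Total 423.61.

423.61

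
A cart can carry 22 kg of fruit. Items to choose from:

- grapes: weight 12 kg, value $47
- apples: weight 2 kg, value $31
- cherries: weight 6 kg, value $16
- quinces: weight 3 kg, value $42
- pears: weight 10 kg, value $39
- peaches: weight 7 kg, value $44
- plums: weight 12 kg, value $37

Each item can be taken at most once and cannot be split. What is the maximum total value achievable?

Check high-value combinations within 22 kg:
- apples+quinces+pears+peaches: weight 2+3+10+7=22, value 31+42+39+44=156
- apples+cherries+quinces+peaches: weight 2+6+3+7=18, value 31+16+42+44=133
- grapes+quinces+peaches: weight 12+3+7=22, value 47+42+44=133
- apples+cherries+quinces+pears: weight 2+6+3+10=21, value 31+16+42+39=128
Best: $156.

$156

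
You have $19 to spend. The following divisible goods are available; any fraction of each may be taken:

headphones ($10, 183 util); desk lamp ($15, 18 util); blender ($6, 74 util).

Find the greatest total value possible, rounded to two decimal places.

260.60

Take in order of value per unit:
- headphones (183/10 per unit): all 10 → value 183, running total 183.00
- blender (74/6 per unit): all 6 → value 74, running total 257.00
- desk lamp (18/15 per unit): 3 of 15 → value 3×18/15 = 3.6000, running total 260.60
Total 260.60.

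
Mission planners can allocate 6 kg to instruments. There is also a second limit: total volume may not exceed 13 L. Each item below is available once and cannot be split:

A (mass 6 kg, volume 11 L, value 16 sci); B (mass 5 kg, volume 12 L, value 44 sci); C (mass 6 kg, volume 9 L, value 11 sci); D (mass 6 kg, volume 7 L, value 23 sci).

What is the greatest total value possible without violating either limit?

44 sci

Feasible sets respecting both limits:
- B: mass 5, volume 12, value 44
- D: mass 6, volume 7, value 23
- A: mass 6, volume 11, value 16
- C: mass 6, volume 9, value 11
Best: 44 sci.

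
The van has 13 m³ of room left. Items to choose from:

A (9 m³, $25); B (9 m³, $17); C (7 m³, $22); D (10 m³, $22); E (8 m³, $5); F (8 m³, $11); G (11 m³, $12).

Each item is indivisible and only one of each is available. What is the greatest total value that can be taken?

Check high-value combinations within 13 m³:
- A: volume 9, value 25
- C: volume 7, value 22
- D: volume 10, value 22
- B: volume 9, value 17
- G: volume 11, value 12
Best: $25.

$25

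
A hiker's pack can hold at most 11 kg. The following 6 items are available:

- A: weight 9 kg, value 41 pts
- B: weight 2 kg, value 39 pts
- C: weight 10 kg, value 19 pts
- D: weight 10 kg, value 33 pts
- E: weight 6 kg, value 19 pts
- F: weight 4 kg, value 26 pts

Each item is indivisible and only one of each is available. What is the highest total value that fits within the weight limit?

80 pts

Check high-value combinations within 11 kg:
- A+B: weight 9+2=11, value 41+39=80
- B+F: weight 2+4=6, value 39+26=65
- B+E: weight 2+6=8, value 39+19=58
- E+F: weight 6+4=10, value 19+26=45
- A: weight 9, value 41
Best: 80 pts.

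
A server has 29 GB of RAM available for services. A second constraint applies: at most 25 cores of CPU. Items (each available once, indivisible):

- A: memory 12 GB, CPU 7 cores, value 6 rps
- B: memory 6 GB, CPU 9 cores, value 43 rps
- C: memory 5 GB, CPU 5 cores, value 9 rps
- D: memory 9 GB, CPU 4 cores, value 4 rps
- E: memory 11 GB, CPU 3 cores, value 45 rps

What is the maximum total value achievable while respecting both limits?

97 rps

Feasible sets respecting both limits:
- B+C+E: memory 22, CPU 17, value 97
- A+B+E: memory 29, CPU 19, value 94
- B+D+E: memory 26, CPU 16, value 92
- B+E: memory 17, CPU 12, value 88
Best: 97 rps.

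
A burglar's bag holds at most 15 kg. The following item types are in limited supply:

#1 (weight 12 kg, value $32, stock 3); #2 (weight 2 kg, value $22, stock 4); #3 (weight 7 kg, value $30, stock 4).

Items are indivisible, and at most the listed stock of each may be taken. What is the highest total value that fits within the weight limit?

Top feasible selections:
- 4×#2 + 1×#3: weight 15, value 118
- 3×#2 + 1×#3: weight 13, value 96
Best: $118.

$118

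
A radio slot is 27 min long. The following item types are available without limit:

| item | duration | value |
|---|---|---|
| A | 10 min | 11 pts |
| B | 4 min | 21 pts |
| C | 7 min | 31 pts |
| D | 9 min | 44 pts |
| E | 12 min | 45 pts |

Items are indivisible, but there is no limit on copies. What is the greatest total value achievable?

136 pts

Best value-per-unit is B at 21/4; filling with it alone gives 6×21 = 126.
Optimal mix: 5×B + 1×C → duration 27, value 136.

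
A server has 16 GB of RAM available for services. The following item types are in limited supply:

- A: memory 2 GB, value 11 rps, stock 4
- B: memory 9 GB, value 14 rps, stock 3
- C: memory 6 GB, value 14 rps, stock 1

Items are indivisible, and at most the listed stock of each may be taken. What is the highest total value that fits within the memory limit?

Top feasible selections:
- 4×A + 1×C: memory 14, value 58
- 3×A + 1×C: memory 12, value 47
- 3×A + 1×B: memory 15, value 47
Best: 58 rps.

58 rps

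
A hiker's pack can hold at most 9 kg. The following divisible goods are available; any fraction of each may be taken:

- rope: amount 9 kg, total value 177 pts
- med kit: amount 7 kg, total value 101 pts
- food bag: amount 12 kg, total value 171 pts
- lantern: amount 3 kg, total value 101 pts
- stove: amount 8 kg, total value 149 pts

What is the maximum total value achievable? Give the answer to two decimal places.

Take in order of value per unit:
- lantern (101/3 per unit): all 3 → value 101, running total 101.00
- rope (177/9 per unit): 6 of 9 → value 6×177/9 = 118.0000, running total 219.00
Total 219.00.

219.00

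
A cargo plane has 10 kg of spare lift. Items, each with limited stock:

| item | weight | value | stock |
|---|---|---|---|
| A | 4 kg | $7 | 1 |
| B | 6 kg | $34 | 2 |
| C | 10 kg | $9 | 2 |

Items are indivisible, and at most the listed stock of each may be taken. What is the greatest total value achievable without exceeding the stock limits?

$41

Best selections within weight 10 and stock limits:
- 1×A + 1×B: weight 10, value 41
- 1×B: weight 6, value 34
- 1×C: weight 10, value 9
Best: $41.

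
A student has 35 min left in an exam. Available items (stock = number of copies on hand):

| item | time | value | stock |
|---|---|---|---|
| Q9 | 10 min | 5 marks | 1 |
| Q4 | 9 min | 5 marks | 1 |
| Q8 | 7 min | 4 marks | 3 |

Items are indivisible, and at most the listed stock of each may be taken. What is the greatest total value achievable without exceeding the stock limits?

18 marks

Top feasible selections:
- 1×Q9 + 1×Q4 + 2×Q8: time 33, value 18
- 1×Q4 + 3×Q8: time 30, value 17
- 1×Q9 + 3×Q8: time 31, value 17
Best: 18 marks.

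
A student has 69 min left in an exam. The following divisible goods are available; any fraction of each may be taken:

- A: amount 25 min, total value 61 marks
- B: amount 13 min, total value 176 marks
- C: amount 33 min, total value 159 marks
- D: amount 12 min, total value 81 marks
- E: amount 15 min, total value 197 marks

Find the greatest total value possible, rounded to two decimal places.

593.73

Take in order of value per unit:
- B (176/13 per unit): all 13 → value 176, running total 176.00
- E (197/15 per unit): all 15 → value 197, running total 373.00
- D (81/12 per unit): all 12 → value 81, running total 454.00
- C (159/33 per unit): 29 of 33 → value 29×159/33 = 139.7273, running total 593.73
Total 593.73.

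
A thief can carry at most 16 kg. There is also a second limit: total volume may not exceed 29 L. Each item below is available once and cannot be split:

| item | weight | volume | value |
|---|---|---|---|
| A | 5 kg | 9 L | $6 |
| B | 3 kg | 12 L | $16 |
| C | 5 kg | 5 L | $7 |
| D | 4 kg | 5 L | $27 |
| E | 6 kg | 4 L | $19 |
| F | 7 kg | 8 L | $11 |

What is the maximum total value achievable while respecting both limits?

Feasible sets respecting both limits:
- B+D+E: weight 13, volume 21, value 62
- B+D+F: weight 14, volume 25, value 54
- C+D+E: weight 15, volume 14, value 53
Best: $62.

$62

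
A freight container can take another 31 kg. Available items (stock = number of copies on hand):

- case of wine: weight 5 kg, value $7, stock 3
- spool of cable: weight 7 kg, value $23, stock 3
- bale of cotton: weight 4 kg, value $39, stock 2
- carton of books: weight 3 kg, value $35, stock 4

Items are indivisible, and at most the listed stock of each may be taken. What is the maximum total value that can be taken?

$241

Best selections within weight 31 and stock limits:
- 1×spool of cable + 2×bale of cotton + 4×carton of books: weight 27, value 241
- 2×case of wine + 2×bale of cotton + 4×carton of books: weight 30, value 232
Best: $241.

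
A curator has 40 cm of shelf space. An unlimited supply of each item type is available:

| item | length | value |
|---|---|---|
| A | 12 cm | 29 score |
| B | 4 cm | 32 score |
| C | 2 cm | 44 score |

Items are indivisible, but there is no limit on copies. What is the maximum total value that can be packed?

880 score

Best value-per-unit is C at 44/2, and filling with it alone uses length 20×2=40. No mix of the others beats 20×44 = 880.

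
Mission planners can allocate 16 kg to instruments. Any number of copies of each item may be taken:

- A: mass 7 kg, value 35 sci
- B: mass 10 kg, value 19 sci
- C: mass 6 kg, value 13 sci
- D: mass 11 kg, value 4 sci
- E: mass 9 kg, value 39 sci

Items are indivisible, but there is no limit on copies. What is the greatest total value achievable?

74 sci

Best value-per-unit is A at 35/7; filling with it alone gives 2×35 = 70.
Optimal mix: 1×A + 1×E → mass 16, value 74.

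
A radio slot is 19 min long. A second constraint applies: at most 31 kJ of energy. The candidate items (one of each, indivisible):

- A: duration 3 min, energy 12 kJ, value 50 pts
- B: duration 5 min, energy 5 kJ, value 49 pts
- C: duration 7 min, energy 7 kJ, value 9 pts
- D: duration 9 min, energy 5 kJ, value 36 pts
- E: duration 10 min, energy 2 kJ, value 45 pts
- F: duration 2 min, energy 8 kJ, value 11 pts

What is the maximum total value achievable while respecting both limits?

146 pts

Feasible sets respecting both limits:
- A+B+D+F: duration 19, energy 30, value 146
- A+B+E: duration 18, energy 19, value 144
- A+B+D: duration 17, energy 22, value 135
- A+B+F: duration 10, energy 25, value 110
Best: 146 pts.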